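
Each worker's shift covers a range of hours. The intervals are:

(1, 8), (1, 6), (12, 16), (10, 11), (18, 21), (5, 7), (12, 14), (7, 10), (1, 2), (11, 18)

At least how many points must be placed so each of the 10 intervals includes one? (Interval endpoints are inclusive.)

Sorted: [1,2] [1,6] [5,7] [1,8] [7,10] [10,11] [12,14] [12,16] [11,18] [18,21]
{[1,2],[1,6]} hit by 2; {[5,7],[1,8],[7,10]} hit by 7; {[10,11]} hit by 11; {[12,14],[12,16],[11,18]} hit by 14; {[18,21]} hit by 21.
Points: 2, 7, 11, 14, 21 (5 total).

5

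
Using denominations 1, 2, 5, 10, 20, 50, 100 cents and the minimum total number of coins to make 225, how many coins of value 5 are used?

1

Greedy: take as many of the largest coin as possible, then repeat with the remainder.
225 = 2×100 + 1×20 + 1×5
Count of 5: 1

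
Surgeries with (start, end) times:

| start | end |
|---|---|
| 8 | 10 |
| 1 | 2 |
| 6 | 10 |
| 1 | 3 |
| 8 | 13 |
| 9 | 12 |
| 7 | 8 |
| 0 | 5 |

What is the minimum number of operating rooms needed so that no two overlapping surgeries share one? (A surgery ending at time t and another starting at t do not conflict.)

4

The answer is the maximum number of intervals overlapping at any instant.
starts: [0, 1, 1, 6, 7, 8, 8, 9]
ends:   [2, 3, 5, 8, 10, 10, 12, 13]
s0→1 s1→2 s1→3 e2→2 e3→1 e5→0 s6→1 s7→2 e8→1 s8→2 s8→3 s9→4  — peak 4.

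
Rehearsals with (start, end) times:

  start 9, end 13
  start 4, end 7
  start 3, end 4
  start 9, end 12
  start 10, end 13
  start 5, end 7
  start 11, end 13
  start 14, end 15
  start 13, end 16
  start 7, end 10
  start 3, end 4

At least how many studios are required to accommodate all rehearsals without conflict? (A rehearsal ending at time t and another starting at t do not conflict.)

The answer is the maximum number of intervals overlapping at any instant.
Events (time:±→running): 3:+→1 3:+→2 4:-→1 4:-→0 4:+→1 5:+→2 7:-→1 7:-→0 7:+→1 9:+→2 9:+→3 10:-→2 10:+→3 11:+→4 … peak 4.

4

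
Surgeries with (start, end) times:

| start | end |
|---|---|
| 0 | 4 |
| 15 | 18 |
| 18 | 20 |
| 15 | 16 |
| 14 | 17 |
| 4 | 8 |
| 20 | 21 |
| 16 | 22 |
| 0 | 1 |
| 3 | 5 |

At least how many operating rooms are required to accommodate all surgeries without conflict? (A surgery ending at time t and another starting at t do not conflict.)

Events (time:±→running): 0:+→1 0:+→2 1:-→1 3:+→2 4:-→1 4:+→2 5:-→1 8:-→0 14:+→1 15:+→2 15:+→3 … peak 3.

3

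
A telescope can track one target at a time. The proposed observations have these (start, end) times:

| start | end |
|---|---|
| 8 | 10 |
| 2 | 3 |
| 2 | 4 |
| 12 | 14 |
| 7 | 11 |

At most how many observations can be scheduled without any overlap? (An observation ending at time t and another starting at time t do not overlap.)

By end time: (2,3), (2,4), (8,10), (7,11), (12,14).
Pick (2,3); next start ≥ 3 → (8,10); next start ≥ 10 → (12,14).
Selected 3 observations.

3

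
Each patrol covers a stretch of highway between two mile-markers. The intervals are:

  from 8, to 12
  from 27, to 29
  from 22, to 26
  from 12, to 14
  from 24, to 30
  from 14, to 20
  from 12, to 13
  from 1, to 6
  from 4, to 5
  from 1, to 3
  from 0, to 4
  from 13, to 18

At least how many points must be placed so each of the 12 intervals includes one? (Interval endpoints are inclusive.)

6

Process intervals by earliest right end; each time one isn't hit yet, stab at its right endpoint.
Sorted: [1,3] [0,4] [4,5] [1,6] [8,12] [12,13] [12,14] [13,18] [14,20] [22,26] [27,29] [24,30]
{[1,3],[0,4]} hit by 3; {[4,5],[1,6]} hit by 5; {[8,12],[12,13],[12,14]} hit by 12; {[13,18],[14,20]} hit by 18; {[22,26]} hit by 26; {[27,29],[24,30]} hit by 29.
Points: 3, 5, 12, 18, 26, 29 (6 total).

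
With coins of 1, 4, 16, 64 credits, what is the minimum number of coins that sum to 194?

194 = 3×64 + 2×1
Total coins = 3 + 2 = 5

5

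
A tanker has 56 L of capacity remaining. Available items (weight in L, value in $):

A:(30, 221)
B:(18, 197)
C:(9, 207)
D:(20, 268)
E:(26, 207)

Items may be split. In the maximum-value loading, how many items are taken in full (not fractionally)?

3

Greedy by value/weight ratio, highest first.
Ratios (sorted): C 23.00, D 13.40, B 10.94, E 7.96, A 7.37
take C (9 @ 207); take D (20 @ 268); take B (18 @ 197); take 9/26 of E → 71.65. Capacity used 56/56.
3 item(s) taken whole; one partial (take 9/26 of E).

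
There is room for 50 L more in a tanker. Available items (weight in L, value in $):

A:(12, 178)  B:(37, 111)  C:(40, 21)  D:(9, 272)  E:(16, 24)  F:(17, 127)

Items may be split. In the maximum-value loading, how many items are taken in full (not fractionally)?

3

Order: D (272/9=30.22) > A (178/12=14.83) > F (127/17=7.47) > B (111/37=3.00) > E (24/16=1.50) > C (21/40=0.53)
Fill: take D (9 @ 272) → take A (12 @ 178) → take F (17 @ 127) → take 12/37 of B → 36.00; 50/50 used.
3 item(s) taken whole; one partial (take 12/37 of B).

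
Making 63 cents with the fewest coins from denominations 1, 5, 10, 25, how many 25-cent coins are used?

Use the largest denomination that fits, subtract, and repeat.
63 − 2×25→13 − 1×10→3 − 3×1→0
Count of 25: 2

2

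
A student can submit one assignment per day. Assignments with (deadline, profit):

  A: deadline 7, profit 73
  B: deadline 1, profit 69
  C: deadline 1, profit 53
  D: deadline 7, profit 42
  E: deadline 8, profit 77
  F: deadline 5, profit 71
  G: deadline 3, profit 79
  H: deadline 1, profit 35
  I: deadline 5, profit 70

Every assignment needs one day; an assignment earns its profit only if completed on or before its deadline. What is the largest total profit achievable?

481

Take jobs in profit order; each goes to the latest open slot no later than its deadline.
By profit: G(d3,79), E(d8,77), A(d7,73), F(d5,71), I(d5,70), B(d1,69), C(d1,53), D(d7,42), H(d1,35)
G→slot 3; E→slot 8; A→slot 7; F→slot 5; I→slot 4; B→slot 1; C skipped; D→slot 6; H skipped.
Profit = 69 + 79 + 70 + 71 + 42 + 73 + 77 = 481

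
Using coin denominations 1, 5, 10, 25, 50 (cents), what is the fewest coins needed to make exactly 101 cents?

101 − 2×50→1 − 1×1→0
Total coins = 2 + 1 = 3

3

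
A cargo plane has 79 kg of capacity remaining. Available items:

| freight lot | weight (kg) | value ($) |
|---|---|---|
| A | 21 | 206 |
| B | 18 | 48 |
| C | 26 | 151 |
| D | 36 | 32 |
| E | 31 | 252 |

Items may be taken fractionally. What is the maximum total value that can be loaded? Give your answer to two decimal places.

Greedy by value/weight ratio, highest first.
Ratios (sorted): A 9.81, E 8.13, C 5.81, B 2.67, D 0.89
take A (21 @ 206); take E (31 @ 252); take C (26 @ 151); take 1/18 of B → 2.67. Capacity used 79/79.
Total value = 611.67

611.67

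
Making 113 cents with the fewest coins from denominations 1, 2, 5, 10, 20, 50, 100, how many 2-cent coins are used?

113 − 1×100→13 − 1×10→3 − 1×2→1 − 1×1→0
Count of 2: 1

1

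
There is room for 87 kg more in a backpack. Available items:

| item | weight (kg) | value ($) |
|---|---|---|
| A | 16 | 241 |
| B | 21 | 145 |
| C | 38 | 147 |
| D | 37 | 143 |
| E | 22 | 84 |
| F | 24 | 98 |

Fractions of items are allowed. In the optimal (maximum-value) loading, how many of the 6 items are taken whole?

3

Sort by value per unit weight and fill in that order.
Order: A (241/16=15.06) > B (145/21=6.90) > F (98/24=4.08) > C (147/38=3.87) > D (143/37=3.86) > E (84/22=3.82)
Fill: take A (16 @ 241) → take B (21 @ 145) → take F (24 @ 98) → take 26/38 of C → 100.58; 87/87 used.
3 item(s) taken whole; one partial (take 26/38 of C).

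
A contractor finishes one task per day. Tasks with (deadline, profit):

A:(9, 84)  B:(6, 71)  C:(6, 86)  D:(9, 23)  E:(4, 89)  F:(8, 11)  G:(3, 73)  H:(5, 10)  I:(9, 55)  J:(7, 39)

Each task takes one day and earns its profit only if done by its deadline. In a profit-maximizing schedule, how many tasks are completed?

Sort by profit descending; place each in the latest free slot ≤ its deadline.
By profit: E(d4,89), C(d6,86), A(d9,84), G(d3,73), B(d6,71), I(d9,55), J(d7,39), D(d9,23), F(d8,11), H(d5,10)
E→slot 4; C→slot 6; A→slot 9; G→slot 3; B→slot 5; I→slot 8; J→slot 7; D→slot 2; F→slot 1; H skipped.
9 of 10 scheduled.

9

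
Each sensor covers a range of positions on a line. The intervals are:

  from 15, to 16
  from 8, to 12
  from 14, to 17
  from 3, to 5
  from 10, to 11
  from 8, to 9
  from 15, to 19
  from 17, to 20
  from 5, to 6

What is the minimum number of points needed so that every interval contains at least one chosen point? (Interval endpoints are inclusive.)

5

By right end: [3,5]  [5,6]  [8,9]  [10,11]  [8,12]  [15,16]  [14,17]  [15,19]  [17,20]
[3,5] uncovered → point at 5; [8,9] uncovered → point at 9; [10,11] uncovered → point at 11; [15,16] uncovered → point at 16; [17,20] uncovered → point at 20.
Points: 5, 9, 11, 16, 20 (5 total).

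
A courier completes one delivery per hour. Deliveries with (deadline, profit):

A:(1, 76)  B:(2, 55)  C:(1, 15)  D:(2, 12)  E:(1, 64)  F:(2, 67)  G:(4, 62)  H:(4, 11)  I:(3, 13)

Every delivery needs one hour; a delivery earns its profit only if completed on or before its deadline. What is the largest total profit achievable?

Sort by profit descending; place each in the latest free slot ≤ its deadline.
Profit order: A=76 F=67 E=64 G=62 B=55 C=15 I=13 D=12 H=11
Assign: A→slot 1, F→slot 2, E skipped, G→slot 4, B skipped, C skipped, I→slot 3, D skipped, H skipped.
Slots: [1:A] [2:F] [3:I] [4:G]
Profit = 76 + 67 + 13 + 62 = 218

218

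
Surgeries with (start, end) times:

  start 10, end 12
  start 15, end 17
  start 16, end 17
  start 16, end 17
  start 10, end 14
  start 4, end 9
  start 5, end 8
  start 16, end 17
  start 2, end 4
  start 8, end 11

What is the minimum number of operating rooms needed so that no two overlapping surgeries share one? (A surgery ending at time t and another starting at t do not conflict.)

The answer is the maximum number of intervals overlapping at any instant.
starts: [2, 4, 5, 8, 10, 10, 15, 16, 16, 16]
ends:   [4, 8, 9, 11, 12, 14, 17, 17, 17, 17]
s2→1 e4→0 s4→1 s5→2 e8→1 s8→2 e9→1 s10→2 s10→3 e11→2 e12→1 e14→0 s15→1 s16→2 s16→3 s16→4  — peak 4.

4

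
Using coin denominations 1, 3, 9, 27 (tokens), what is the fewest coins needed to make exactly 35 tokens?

Greedy: take as many of the largest coin as possible, then repeat with the remainder.
35 = 1×27 + 2×3 + 2×1
Total coins = 1 + 2 + 2 = 5

5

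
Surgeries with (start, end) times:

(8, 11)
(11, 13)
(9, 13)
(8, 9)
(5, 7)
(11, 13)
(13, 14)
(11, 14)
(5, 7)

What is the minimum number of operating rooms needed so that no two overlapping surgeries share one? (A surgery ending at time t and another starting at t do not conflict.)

Events (time:±→running): 5:+→1 5:+→2 7:-→1 7:-→0 8:+→1 8:+→2 9:-→1 9:+→2 11:-→1 11:+→2 11:+→3 11:+→4 … peak 4.

4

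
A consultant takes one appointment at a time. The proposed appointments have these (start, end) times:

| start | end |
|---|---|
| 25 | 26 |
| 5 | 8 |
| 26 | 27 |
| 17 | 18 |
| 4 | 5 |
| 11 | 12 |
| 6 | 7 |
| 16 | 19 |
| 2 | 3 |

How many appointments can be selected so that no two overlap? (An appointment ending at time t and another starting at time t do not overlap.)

Order by finish time; keep every interval that doesn't clash with the previous kept one.
By end time: (2,3), (4,5), (6,7), (5,8), (11,12), (17,18), (16,19), (25,26), (26,27).
Pick (2,3); next start ≥ 3 → (4,5); next start ≥ 5 → (6,7); next start ≥ 7 → (11,12); next start ≥ 12 → (17,18); next start ≥ 18 → (25,26); next start ≥ 26 → (26,27).
Selected 7 appointments.

7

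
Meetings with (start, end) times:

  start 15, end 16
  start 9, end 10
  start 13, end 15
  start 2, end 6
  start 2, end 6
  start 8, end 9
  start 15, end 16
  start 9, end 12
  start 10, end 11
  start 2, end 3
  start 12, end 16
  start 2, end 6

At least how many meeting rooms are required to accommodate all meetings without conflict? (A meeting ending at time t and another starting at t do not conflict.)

4

Events (time:±→running): 2:+→1 2:+→2 2:+→3 2:+→4 … peak 4.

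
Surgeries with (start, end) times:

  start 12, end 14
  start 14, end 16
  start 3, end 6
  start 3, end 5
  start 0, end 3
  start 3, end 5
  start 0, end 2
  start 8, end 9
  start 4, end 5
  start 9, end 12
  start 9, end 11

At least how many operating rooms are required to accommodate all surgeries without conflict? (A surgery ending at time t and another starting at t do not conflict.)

The answer is the maximum number of intervals overlapping at any instant.
Events (time:±→running): 0:+→1 0:+→2 2:-→1 3:-→0 3:+→1 3:+→2 3:+→3 4:+→4 … peak 4.

4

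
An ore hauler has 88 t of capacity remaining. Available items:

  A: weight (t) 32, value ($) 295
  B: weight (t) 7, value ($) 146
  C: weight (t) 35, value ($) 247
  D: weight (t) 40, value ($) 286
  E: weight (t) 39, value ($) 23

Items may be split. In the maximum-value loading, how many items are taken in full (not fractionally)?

3

Ratios (sorted): B 20.86, A 9.22, D 7.15, C 7.06, E 0.59
take B (7 @ 146); take A (32 @ 295); take D (40 @ 286); take 9/35 of C → 63.51. Capacity used 88/88.
3 item(s) taken whole; one partial (take 9/35 of C).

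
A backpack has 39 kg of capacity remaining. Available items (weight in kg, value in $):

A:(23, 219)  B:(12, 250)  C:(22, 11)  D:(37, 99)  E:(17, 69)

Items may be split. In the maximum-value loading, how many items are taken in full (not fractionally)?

Sort by value per unit weight and fill in that order.
Order: B (250/12=20.83) > A (219/23=9.52) > E (69/17=4.06) > D (99/37=2.68) > C (11/22=0.50)
Fill: take B (12 @ 250) → take A (23 @ 219) → take 4/17 of E → 16.24; 39/39 used.
2 item(s) taken whole; one partial (take 4/17 of E).

2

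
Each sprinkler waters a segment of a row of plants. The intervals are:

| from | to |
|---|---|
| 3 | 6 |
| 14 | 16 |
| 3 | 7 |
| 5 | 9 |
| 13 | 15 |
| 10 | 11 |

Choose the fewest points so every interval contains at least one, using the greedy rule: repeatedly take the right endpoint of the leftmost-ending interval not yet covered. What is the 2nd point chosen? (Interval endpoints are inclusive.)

11

Sort by right endpoint; whenever an interval is uncovered, place a point at its right end.
By right end: [3,6]  [3,7]  [5,9]  [10,11]  [13,15]  [14,16]
[3,6] uncovered → point at 6; [10,11] uncovered → point at 11; [13,15] uncovered → point at 15.
Points: 6, 11, 15 (3 total).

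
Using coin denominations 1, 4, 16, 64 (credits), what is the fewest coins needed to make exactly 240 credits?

240 = 3×64 + 3×16
Total coins = 3 + 3 = 6

6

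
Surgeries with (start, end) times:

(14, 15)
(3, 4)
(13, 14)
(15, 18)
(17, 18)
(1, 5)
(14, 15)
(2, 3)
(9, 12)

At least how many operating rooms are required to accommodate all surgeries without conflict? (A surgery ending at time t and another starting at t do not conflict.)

2

The answer is the maximum number of intervals overlapping at any instant.
Events (time:±→running): 1:+→1 2:+→2 … peak 2.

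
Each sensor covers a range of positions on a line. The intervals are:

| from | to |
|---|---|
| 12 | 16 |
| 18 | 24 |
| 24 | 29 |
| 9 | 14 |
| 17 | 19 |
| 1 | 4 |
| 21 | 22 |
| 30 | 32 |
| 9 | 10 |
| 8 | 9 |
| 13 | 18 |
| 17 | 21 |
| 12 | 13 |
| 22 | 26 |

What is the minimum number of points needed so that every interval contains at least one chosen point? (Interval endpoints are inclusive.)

7

Process intervals by earliest right end; each time one isn't hit yet, stab at its right endpoint.
Sorted: [1,4] [8,9] [9,10] [12,13] [9,14] [12,16] [13,18] [17,19] [17,21] [21,22] [18,24] [22,26] [24,29] [30,32]
{[1,4]} hit by 4; {[8,9],[9,10]} hit by 9; {[12,13],[9,14],[12,16],[13,18]} hit by 13; {[17,19],[17,21]} hit by 19; {[21,22],[18,24],[22,26]} hit by 22; {[24,29]} hit by 29; {[30,32]} hit by 32.
Points: 4, 9, 13, 19, 22, 29, 32 (7 total).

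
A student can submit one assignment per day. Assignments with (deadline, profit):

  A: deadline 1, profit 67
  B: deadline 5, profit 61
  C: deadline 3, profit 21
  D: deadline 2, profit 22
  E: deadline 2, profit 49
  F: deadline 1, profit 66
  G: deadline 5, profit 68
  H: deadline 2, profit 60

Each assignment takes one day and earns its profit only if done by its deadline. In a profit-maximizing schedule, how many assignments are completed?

5

Take jobs in profit order; each goes to the latest open slot no later than its deadline.
Profit order: G=68 A=67 F=66 B=61 H=60 E=49 D=22 C=21
Assign: G→slot 5, A→slot 1, F skipped, B→slot 4, H→slot 2, E skipped, D skipped, C→slot 3.
Slots: [1:A] [2:H] [3:C] [4:B] [5:G]
5 of 8 scheduled.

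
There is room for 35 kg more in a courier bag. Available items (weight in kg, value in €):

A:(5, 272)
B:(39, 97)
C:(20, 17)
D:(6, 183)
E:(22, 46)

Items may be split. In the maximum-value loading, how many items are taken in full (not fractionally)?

Ratios (sorted): A 54.40, D 30.50, B 2.49, E 2.09, C 0.85
take A (5 @ 272); take D (6 @ 183); take 24/39 of B → 59.69. Capacity used 35/35.
2 item(s) taken whole; one partial (take 24/39 of B).

2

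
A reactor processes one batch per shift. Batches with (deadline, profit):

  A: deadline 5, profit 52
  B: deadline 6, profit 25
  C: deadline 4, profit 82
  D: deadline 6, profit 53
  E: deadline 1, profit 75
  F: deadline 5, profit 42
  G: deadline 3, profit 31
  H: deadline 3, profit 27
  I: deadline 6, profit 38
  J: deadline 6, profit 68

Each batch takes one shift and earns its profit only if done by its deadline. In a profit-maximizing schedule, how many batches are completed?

6

Take jobs in profit order; each goes to the latest open slot no later than its deadline.
Profit order: C=82 E=75 J=68 D=53 A=52 F=42 I=38 G=31 H=27 B=25
Assign: C→slot 4, E→slot 1, J→slot 6, D→slot 5, A→slot 3, F→slot 2, I skipped, G skipped, H skipped, B skipped.
Slots: [1:E] [2:F] [3:A] [4:C] [5:D] [6:J]
6 of 10 scheduled.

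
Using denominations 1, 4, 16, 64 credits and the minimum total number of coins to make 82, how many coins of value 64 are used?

1

Greedy: take as many of the largest coin as possible, then repeat with the remainder.
82 = 1×64 + 1×16 + 2×1
Count of 64: 1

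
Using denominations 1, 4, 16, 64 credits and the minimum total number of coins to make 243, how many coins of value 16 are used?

3

243 − 3×64→51 − 3×16→3 − 3×1→0
Count of 16: 3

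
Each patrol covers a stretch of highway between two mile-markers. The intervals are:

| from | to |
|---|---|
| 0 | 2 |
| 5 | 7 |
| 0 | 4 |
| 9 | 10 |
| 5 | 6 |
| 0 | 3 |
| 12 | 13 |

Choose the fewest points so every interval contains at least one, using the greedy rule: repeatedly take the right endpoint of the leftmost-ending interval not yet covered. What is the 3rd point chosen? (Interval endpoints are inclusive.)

Process intervals by earliest right end; each time one isn't hit yet, stab at its right endpoint.
By right end: [0,2]  [0,3]  [0,4]  [5,6]  [5,7]  [9,10]  [12,13]
[0,2] uncovered → point at 2; [5,6] uncovered → point at 6; [9,10] uncovered → point at 10; [12,13] uncovered → point at 13.
Points: 2, 6, 10, 13 (4 total).

10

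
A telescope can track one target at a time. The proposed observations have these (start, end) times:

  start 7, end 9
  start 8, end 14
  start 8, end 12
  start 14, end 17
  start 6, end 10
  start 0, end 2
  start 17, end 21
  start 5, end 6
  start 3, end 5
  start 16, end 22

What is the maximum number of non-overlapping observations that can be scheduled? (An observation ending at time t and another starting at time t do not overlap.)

Sorted by end: (0,2)  (3,5)  (5,6)  (7,9)  (6,10)  (8,12)  (8,14)  (14,17)  (17,21)  (16,22)
take (0,2); take (3,5); take (5,6); take (7,9); skip (6,10); take (14,17); take (17,21); skip (16,22).
Selected 6 observations.

6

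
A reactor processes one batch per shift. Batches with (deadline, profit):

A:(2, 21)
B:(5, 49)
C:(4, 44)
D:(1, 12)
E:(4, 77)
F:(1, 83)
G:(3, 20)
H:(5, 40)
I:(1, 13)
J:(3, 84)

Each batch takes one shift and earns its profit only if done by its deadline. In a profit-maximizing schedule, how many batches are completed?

Profit order: J=84 F=83 E=77 B=49 C=44 H=40 A=21 G=20 I=13 D=12
Assign: J→slot 3, F→slot 1, E→slot 4, B→slot 5, C→slot 2, H skipped, A skipped, G skipped, I skipped, D skipped.
Slots: [1:F] [2:C] [3:J] [4:E] [5:B]
5 of 10 scheduled.

5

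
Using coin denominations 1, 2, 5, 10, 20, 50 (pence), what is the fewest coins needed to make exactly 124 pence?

124 − 2×50→24 − 1×20→4 − 2×2→0
Total coins = 2 + 1 + 2 = 5

5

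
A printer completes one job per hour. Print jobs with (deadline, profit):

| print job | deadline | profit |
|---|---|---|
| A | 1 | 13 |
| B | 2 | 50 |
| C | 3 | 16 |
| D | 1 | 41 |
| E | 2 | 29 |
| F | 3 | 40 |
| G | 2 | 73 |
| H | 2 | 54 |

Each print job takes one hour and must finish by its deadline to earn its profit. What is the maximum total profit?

By profit: G(d2,73), H(d2,54), B(d2,50), D(d1,41), F(d3,40), E(d2,29), C(d3,16), A(d1,13)
G→slot 2; H→slot 1; B skipped; D skipped; F→slot 3; E skipped; C skipped; A skipped.
Profit = 54 + 73 + 40 = 167

167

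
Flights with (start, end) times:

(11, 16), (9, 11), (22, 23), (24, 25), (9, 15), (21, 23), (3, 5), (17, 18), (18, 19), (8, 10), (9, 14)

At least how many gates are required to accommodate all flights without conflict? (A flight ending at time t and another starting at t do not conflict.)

4

starts: [3, 8, 9, 9, 9, 11, 17, 18, 21, 22, 24]
ends:   [5, 10, 11, 14, 15, 16, 18, 19, 23, 23, 25]
s3→1 e5→0 s8→1 s9→2 s9→3 s9→4  — peak 4.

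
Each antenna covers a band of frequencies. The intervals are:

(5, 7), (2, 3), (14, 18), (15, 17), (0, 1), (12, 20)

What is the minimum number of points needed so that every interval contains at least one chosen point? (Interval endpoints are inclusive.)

4

Sort by right endpoint; whenever an interval is uncovered, place a point at its right end.
Sorted: [0,1] [2,3] [5,7] [15,17] [14,18] [12,20]
{[0,1]} hit by 1; {[2,3]} hit by 3; {[5,7]} hit by 7; {[15,17],[14,18],[12,20]} hit by 17.
Points: 1, 3, 7, 17 (4 total).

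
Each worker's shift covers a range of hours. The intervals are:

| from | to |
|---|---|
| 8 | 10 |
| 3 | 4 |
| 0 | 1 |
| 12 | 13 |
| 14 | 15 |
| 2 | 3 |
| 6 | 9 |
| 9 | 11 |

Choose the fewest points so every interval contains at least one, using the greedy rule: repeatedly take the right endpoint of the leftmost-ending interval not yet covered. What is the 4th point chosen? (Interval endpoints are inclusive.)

13

Process intervals by earliest right end; each time one isn't hit yet, stab at its right endpoint.
By right end: [0,1]  [2,3]  [3,4]  [6,9]  [8,10]  [9,11]  [12,13]  [14,15]
[0,1] uncovered → point at 1; [2,3] uncovered → point at 3; [6,9] uncovered → point at 9; [12,13] uncovered → point at 13; [14,15] uncovered → point at 15.
Points: 1, 3, 9, 13, 15 (5 total).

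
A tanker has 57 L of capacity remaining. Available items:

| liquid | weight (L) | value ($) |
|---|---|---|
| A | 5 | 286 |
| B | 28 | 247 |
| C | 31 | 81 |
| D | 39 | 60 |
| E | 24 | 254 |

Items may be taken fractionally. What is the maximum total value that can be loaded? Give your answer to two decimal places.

Ratios (sorted): A 57.20, E 10.58, B 8.82, C 2.61, D 1.54
take A (5 @ 286); take E (24 @ 254); take B (28 @ 247). Capacity used 57/57.
Total value = 787.00

787.00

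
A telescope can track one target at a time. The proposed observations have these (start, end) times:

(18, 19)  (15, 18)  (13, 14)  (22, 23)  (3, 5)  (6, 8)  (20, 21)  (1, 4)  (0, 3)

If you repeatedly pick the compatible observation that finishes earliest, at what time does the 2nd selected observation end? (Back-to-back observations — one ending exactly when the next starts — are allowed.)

5

Sort by end time and greedily take each interval whose start is ≥ the last chosen end.
By end time: (0,3), (1,4), (3,5), (6,8), (13,14), (15,18), (18,19), (20,21), (22,23).
Pick (0,3); next start ≥ 3 → (3,5); next start ≥ 5 → (6,8); next start ≥ 8 → (13,14); next start ≥ 14 → (15,18); next start ≥ 18 → (18,19); next start ≥ 19 → (20,21); next start ≥ 21 → (22,23).
Selected: (0,3) (3,5) (6,8) (13,14) (15,18) (18,19) (20,21) (22,23)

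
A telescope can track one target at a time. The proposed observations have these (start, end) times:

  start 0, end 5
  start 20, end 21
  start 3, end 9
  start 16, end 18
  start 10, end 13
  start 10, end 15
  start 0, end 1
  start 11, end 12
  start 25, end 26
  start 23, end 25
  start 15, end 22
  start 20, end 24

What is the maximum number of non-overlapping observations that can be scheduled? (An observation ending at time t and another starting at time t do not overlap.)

7

By end time: (0,1), (0,5), (3,9), (11,12), (10,13), (10,15), (16,18), (20,21), (15,22), (20,24), (23,25), (25,26).
Pick (0,1); next start ≥ 1 → (3,9); next start ≥ 9 → (11,12); next start ≥ 12 → (16,18); next start ≥ 18 → (20,21); next start ≥ 21 → (23,25); next start ≥ 25 → (25,26).
Selected 7 observations.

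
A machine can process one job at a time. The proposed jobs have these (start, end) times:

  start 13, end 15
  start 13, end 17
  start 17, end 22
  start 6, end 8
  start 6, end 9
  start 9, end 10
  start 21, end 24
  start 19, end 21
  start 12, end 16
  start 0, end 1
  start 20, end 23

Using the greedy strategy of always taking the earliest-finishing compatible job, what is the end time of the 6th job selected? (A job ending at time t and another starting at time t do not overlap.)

Sorted by end: (0,1)  (6,8)  (6,9)  (9,10)  (13,15)  (12,16)  (13,17)  (19,21)  (17,22)  (20,23)  (21,24)
take (0,1); take (6,8); take (9,10); take (13,15); skip (13,17); take (19,21); skip (17,22); take (21,24).
Selected: (0,1) (6,8) (9,10) (13,15) (19,21) (21,24)

24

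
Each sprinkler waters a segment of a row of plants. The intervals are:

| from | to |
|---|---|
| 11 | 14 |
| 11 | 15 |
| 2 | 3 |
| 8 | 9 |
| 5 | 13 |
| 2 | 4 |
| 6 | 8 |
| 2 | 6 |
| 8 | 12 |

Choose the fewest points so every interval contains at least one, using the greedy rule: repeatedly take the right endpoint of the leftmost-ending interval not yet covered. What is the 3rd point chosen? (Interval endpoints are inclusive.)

14

By right end: [2,3]  [2,4]  [2,6]  [6,8]  [8,9]  [8,12]  [5,13]  [11,14]  [11,15]
[2,3] uncovered → point at 3; [6,8] uncovered → point at 8; [11,14] uncovered → point at 14.
Points: 3, 8, 14 (3 total).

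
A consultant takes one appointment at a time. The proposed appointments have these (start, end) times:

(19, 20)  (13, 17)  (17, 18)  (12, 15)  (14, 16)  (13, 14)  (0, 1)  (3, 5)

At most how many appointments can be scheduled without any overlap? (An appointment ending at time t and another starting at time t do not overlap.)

6

Sorted by end: (0,1)  (3,5)  (13,14)  (12,15)  (14,16)  (13,17)  (17,18)  (19,20)
take (0,1); take (3,5); take (13,14); skip (12,15); take (14,16); take (17,18); take (19,20).
Selected 6 appointments.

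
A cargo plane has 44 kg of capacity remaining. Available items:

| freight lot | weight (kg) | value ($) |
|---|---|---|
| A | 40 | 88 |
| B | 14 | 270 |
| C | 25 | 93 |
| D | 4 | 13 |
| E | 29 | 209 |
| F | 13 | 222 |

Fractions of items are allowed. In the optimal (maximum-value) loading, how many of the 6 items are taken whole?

2

Greedy by value/weight ratio, highest first.
Ratios (sorted): B 19.29, F 17.08, E 7.21, C 3.72, D 3.25, A 2.20
take B (14 @ 270); take F (13 @ 222); take 17/29 of E → 122.52. Capacity used 44/44.
2 item(s) taken whole; one partial (take 17/29 of E).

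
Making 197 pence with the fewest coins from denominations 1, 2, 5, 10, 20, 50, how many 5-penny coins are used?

197 = 3×50 + 2×20 + 1×5 + 1×2
Count of 5: 1

1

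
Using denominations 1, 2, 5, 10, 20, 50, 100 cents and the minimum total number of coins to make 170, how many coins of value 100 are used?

1

Use the largest denomination that fits, subtract, and repeat.
170 − 1×100→70 − 1×50→20 − 1×20→0
Count of 100: 1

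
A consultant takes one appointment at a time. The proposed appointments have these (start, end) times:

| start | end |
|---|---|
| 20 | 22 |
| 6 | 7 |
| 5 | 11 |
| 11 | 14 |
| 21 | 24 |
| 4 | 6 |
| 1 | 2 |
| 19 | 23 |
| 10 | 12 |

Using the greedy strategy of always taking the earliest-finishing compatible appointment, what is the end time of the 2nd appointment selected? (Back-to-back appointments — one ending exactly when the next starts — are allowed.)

By end time: (1,2), (4,6), (6,7), (5,11), (10,12), (11,14), (20,22), (19,23), (21,24).
Pick (1,2); next start ≥ 2 → (4,6); next start ≥ 6 → (6,7); next start ≥ 7 → (10,12); next start ≥ 12 → (20,22).
Selected: (1,2) (4,6) (6,7) (10,12) (20,22)

6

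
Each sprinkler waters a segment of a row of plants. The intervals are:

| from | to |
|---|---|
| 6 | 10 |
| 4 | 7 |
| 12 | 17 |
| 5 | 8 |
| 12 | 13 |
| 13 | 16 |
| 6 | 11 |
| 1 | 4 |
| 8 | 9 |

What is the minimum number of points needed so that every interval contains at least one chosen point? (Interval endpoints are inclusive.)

By right end: [1,4]  [4,7]  [5,8]  [8,9]  [6,10]  [6,11]  [12,13]  [13,16]  [12,17]
[1,4] uncovered → point at 4; [5,8] uncovered → point at 8; [12,13] uncovered → point at 13.
Points: 4, 8, 13 (3 total).

3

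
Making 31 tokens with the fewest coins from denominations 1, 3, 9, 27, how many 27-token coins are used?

31 = 1×27 + 1×3 + 1×1
Count of 27: 1

1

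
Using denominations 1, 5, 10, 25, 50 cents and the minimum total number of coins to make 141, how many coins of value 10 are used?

141 = 2×50 + 1×25 + 1×10 + 1×5 + 1×1
Count of 10: 1

1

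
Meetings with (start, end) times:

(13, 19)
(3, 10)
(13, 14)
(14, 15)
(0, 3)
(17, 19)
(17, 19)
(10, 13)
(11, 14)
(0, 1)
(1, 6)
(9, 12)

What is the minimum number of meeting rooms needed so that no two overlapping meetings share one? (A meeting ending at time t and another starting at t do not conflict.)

The answer is the maximum number of intervals overlapping at any instant.
Events (time:±→running): 0:+→1 0:+→2 1:-→1 1:+→2 3:-→1 3:+→2 6:-→1 9:+→2 10:-→1 10:+→2 11:+→3 … peak 3.

3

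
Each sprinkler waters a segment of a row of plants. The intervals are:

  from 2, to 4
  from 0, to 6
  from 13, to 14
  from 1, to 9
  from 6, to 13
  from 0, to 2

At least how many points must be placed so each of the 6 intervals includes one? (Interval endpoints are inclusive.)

2

Process intervals by earliest right end; each time one isn't hit yet, stab at its right endpoint.
Sorted: [0,2] [2,4] [0,6] [1,9] [6,13] [13,14]
{[0,2],[2,4],[0,6],[1,9]} hit by 2; {[6,13],[13,14]} hit by 13.
Points: 2, 13 (2 total).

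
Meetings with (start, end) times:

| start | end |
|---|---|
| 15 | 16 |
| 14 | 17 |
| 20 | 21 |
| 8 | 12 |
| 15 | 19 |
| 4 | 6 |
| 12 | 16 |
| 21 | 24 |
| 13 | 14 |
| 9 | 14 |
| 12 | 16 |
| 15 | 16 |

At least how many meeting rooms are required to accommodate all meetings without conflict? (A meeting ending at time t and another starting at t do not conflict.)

Events (time:±→running): 4:+→1 6:-→0 8:+→1 9:+→2 12:-→1 12:+→2 12:+→3 13:+→4 14:-→3 14:-→2 14:+→3 15:+→4 15:+→5 15:+→6 … peak 6.

6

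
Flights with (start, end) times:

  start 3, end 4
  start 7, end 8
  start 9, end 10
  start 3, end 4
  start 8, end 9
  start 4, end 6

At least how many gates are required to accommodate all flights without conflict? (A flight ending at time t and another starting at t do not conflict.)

Count concurrent intervals with a sweep; the peak is the room count.
starts: [3, 3, 4, 7, 8, 9]
ends:   [4, 4, 6, 8, 9, 10]
s3→1 s3→2  — peak 2.

2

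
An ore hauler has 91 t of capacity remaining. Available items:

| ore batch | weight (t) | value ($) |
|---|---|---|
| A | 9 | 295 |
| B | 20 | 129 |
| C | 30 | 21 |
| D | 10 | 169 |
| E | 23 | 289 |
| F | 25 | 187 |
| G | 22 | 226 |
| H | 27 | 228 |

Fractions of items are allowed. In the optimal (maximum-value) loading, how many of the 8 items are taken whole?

Greedy by value/weight ratio, highest first.
Order: A (295/9=32.78) > D (169/10=16.90) > E (289/23=12.57) > G (226/22=10.27) > H (228/27=8.44) > F (187/25=7.48) > B (129/20=6.45) > C (21/30=0.70)
Fill: take A (9 @ 295) → take D (10 @ 169) → take E (23 @ 289) → take G (22 @ 226) → take H (27 @ 228); 91/91 used.
5 item(s) taken whole.

5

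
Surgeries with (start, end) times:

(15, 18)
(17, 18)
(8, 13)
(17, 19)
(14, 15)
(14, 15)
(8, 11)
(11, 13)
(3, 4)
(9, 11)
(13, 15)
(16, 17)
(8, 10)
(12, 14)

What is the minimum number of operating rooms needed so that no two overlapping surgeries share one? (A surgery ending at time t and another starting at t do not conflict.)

The answer is the maximum number of intervals overlapping at any instant.
starts: [3, 8, 8, 8, 9, 11, 12, 13, 14, 14, 15, 16, 17, 17]
ends:   [4, 10, 11, 11, 13, 13, 14, 15, 15, 15, 17, 18, 18, 19]
s3→1 e4→0 s8→1 s8→2 s8→3 s9→4  — peak 4.

4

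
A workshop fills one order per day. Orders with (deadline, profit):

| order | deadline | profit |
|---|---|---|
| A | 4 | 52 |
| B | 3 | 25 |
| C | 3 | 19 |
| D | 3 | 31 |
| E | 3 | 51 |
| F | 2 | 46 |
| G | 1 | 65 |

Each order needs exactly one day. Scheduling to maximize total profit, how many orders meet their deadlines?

4

Take jobs in profit order; each goes to the latest open slot no later than its deadline.
Profit order: G=65 A=52 E=51 F=46 D=31 B=25 C=19
Assign: G→slot 1, A→slot 4, E→slot 3, F→slot 2, D skipped, B skipped, C skipped.
Slots: [1:G] [2:F] [3:E] [4:A]
4 of 7 scheduled.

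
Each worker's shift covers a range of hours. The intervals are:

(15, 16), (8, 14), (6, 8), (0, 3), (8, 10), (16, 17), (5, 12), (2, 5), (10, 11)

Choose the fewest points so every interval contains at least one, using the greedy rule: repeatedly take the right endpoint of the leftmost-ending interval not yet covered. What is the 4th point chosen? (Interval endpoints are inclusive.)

Sorted: [0,3] [2,5] [6,8] [8,10] [10,11] [5,12] [8,14] [15,16] [16,17]
{[0,3],[2,5]} hit by 3; {[6,8],[8,10]} hit by 8; {[10,11],[5,12],[8,14]} hit by 11; {[15,16],[16,17]} hit by 16.
Points: 3, 8, 11, 16 (4 total).

16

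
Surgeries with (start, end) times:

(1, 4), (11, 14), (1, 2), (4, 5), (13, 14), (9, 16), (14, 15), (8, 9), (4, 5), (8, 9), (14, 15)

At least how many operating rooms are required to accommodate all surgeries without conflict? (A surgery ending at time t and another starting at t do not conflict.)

starts: [1, 1, 4, 4, 8, 8, 9, 11, 13, 14, 14]
ends:   [2, 4, 5, 5, 9, 9, 14, 14, 15, 15, 16]
s1→1 s1→2 e2→1 e4→0 s4→1 s4→2 e5→1 e5→0 s8→1 s8→2 e9→1 e9→0 s9→1 s11→2 s13→3  — peak 3.

3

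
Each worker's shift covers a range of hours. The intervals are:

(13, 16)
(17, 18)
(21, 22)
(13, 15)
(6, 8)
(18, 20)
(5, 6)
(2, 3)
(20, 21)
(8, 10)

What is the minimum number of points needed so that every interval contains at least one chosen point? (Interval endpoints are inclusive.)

By right end: [2,3]  [5,6]  [6,8]  [8,10]  [13,15]  [13,16]  [17,18]  [18,20]  [20,21]  [21,22]
[2,3] uncovered → point at 3; [5,6] uncovered → point at 6; [8,10] uncovered → point at 10; [13,15] uncovered → point at 15; [17,18] uncovered → point at 18; [20,21] uncovered → point at 21.
Points: 3, 6, 10, 15, 18, 21 (6 total).

6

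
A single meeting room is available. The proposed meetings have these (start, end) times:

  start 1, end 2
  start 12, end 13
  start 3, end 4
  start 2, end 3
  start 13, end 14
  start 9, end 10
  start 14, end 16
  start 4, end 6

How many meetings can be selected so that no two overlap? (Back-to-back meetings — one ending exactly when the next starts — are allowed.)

8

By end time: (1,2), (2,3), (3,4), (4,6), (9,10), (12,13), (13,14), (14,16).
Pick (1,2); next start ≥ 2 → (2,3); next start ≥ 3 → (3,4); next start ≥ 4 → (4,6); next start ≥ 6 → (9,10); next start ≥ 10 → (12,13); next start ≥ 13 → (13,14); next start ≥ 14 → (14,16).
Selected 8 meetings.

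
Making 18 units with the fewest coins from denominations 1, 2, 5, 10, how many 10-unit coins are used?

Use the largest denomination that fits, subtract, and repeat.
18 − 1×10→8 − 1×5→3 − 1×2→1 − 1×1→0
Count of 10: 1

1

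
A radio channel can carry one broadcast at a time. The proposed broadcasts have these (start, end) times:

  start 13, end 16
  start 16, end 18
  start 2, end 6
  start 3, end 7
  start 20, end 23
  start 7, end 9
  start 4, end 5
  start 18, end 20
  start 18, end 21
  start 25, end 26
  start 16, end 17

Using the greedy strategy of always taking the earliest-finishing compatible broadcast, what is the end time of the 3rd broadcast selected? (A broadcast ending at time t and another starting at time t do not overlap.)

16

By end time: (4,5), (2,6), (3,7), (7,9), (13,16), (16,17), (16,18), (18,20), (18,21), (20,23), (25,26).
Pick (4,5); next start ≥ 5 → (7,9); next start ≥ 9 → (13,16); next start ≥ 16 → (16,17); next start ≥ 17 → (18,20); next start ≥ 20 → (20,23); next start ≥ 23 → (25,26).
Selected: (4,5) (7,9) (13,16) (16,17) (18,20) (20,23) (25,26)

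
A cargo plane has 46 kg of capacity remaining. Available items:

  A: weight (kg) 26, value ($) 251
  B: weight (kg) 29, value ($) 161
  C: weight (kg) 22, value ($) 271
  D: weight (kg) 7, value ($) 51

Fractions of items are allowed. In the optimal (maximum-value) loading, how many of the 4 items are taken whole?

Sort by value per unit weight and fill in that order.
Ratios (sorted): C 12.32, A 9.65, D 7.29, B 5.55
take C (22 @ 271); take 24/26 of A → 231.69. Capacity used 46/46.
1 item(s) taken whole; one partial (take 24/26 of A).

1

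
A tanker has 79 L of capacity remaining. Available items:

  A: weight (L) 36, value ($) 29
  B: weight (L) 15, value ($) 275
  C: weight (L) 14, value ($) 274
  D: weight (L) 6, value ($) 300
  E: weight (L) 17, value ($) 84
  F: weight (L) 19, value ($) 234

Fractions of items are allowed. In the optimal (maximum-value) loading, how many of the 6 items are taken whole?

5

Ratios (sorted): D 50.00, C 19.57, B 18.33, F 12.32, E 4.94, A 0.81
take D (6 @ 300); take C (14 @ 274); take B (15 @ 275); take F (19 @ 234); take E (17 @ 84); take 8/36 of A → 6.44. Capacity used 79/79.
5 item(s) taken whole; one partial (take 8/36 of A).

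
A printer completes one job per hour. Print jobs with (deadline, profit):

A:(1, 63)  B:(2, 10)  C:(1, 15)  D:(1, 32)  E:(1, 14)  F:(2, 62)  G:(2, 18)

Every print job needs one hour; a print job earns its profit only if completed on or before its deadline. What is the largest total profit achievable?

125

Take jobs in profit order; each goes to the latest open slot no later than its deadline.
Profit order: A=63 F=62 D=32 G=18 C=15 E=14 B=10
Assign: A→slot 1, F→slot 2, D skipped, G skipped, C skipped, E skipped, B skipped.
Slots: [1:A] [2:F]
Profit = 63 + 62 = 125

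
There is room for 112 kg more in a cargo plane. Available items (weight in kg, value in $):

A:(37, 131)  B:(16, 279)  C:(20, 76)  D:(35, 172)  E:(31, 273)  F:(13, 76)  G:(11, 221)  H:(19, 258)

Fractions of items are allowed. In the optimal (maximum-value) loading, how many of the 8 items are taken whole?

Greedy by value/weight ratio, highest first.
Ratios (sorted): G 20.09, B 17.44, H 13.58, E 8.81, F 5.85, D 4.91, C 3.80, A 3.54
take G (11 @ 221); take B (16 @ 279); take H (19 @ 258); take E (31 @ 273); take F (13 @ 76); take 22/35 of D → 108.11. Capacity used 112/112.
5 item(s) taken whole; one partial (take 22/35 of D).

5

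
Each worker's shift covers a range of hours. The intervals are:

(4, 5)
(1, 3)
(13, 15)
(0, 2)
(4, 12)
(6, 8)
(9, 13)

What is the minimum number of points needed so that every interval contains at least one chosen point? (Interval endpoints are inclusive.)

Process intervals by earliest right end; each time one isn't hit yet, stab at its right endpoint.
By right end: [0,2]  [1,3]  [4,5]  [6,8]  [4,12]  [9,13]  [13,15]
[0,2] uncovered → point at 2; [4,5] uncovered → point at 5; [6,8] uncovered → point at 8; [9,13] uncovered → point at 13.
Points: 2, 5, 8, 13 (4 total).

4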